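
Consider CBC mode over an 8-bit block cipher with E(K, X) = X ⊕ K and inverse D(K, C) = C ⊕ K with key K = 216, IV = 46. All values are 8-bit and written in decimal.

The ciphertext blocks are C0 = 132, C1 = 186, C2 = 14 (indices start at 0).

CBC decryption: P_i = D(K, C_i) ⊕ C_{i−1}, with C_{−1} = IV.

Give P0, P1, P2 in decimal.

P0 = 114, P1 = 230, P2 = 108

P0: D(K, 132) = 92; 92 ⊕ 46 = 114.
P1: D(K, 186) = 98; 98 ⊕ 132 = 230.
P2: D(K, 14) = 214; 214 ⊕ 186 = 108.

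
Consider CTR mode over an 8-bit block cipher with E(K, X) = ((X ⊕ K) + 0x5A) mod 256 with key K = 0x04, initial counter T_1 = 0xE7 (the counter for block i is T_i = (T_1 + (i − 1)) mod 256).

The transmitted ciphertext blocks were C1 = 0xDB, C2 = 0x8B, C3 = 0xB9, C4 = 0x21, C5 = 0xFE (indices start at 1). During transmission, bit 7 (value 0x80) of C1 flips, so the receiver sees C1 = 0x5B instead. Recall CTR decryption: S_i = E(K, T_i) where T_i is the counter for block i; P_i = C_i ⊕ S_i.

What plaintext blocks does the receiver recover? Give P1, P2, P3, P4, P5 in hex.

Only C1 changed, to 0x5B. In CTR, a change in C_i flips the same bit in P_i only; the keystream is unaffected. Decrypting the received ciphertext:
P1: T = 0xE7, S = E(K, T) = 0x3D; 0x5B ⊕ 0x3D = 0x66.
P2: T = 0xE8, S = E(K, T) = 0x46; 0x8B ⊕ 0x46 = 0xCD.
P3: T = 0xE9, S = E(K, T) = 0x47; 0xB9 ⊕ 0x47 = 0xFE.
P4: T = 0xEA, S = E(K, T) = 0x48; 0x21 ⊕ 0x48 = 0x69.
P5: T = 0xEB, S = E(K, T) = 0x49; 0xFE ⊕ 0x49 = 0xB7.
Blocks that differ from the original plaintext: P1.

P1 = 0x66, P2 = 0xCD, P3 = 0xFE, P4 = 0x69, P5 = 0xB7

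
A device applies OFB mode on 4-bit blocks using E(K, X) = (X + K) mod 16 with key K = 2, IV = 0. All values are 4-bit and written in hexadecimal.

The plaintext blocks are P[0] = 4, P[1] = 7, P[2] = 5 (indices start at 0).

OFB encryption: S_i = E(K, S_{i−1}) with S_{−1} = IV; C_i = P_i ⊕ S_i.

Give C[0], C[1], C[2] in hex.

C[0] = 6, C[1] = 3, C[2] = 3

C[0]: S = E(K, 0) = 2; 4 ⊕ 2 = 6.
C[1]: S = E(K, 2) = 4; 7 ⊕ 4 = 3.
C[2]: S = E(K, 4) = 6; 5 ⊕ 6 = 3.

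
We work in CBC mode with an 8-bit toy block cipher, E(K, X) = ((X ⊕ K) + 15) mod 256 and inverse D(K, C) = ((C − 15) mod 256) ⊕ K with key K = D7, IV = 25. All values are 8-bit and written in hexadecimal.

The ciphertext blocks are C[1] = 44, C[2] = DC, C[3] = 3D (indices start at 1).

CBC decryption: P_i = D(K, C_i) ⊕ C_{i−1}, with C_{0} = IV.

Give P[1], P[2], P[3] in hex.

P[1]: D(K, 44) = F8; F8 ⊕ 25 = DD.
P[2]: D(K, DC) = 10; 10 ⊕ 44 = 54.
P[3]: D(K, 3D) = FF; FF ⊕ DC = 23.

P[1] = DD, P[2] = 54, P[3] = 23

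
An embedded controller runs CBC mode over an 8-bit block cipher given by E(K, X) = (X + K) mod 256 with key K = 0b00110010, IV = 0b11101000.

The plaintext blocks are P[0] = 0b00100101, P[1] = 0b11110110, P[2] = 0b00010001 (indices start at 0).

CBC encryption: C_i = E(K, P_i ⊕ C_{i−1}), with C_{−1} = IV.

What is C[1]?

C[0]: P[0] ⊕ 0b11101000 = 0b11001101; E(K, 0b11001101) = 0b11111111.
C[1]: P[1] ⊕ 0b11111111 = 0b00001001; E(K, 0b00001001) = 0b00111011.

C[1] = 0b00111011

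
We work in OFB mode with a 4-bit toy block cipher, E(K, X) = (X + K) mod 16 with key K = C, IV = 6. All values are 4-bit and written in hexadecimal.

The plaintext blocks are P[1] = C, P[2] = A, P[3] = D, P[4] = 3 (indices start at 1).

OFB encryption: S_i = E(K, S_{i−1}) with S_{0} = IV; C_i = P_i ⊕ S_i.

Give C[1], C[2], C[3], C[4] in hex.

C[1] = E, C[2] = 4, C[3] = 7, C[4] = 5

C[1]: S = E(K, 6) = 2; C ⊕ 2 = E.
C[2]: S = E(K, 2) = E; A ⊕ E = 4.
C[3]: S = E(K, E) = A; D ⊕ A = 7.
C[4]: S = E(K, A) = 6; 3 ⊕ 6 = 5.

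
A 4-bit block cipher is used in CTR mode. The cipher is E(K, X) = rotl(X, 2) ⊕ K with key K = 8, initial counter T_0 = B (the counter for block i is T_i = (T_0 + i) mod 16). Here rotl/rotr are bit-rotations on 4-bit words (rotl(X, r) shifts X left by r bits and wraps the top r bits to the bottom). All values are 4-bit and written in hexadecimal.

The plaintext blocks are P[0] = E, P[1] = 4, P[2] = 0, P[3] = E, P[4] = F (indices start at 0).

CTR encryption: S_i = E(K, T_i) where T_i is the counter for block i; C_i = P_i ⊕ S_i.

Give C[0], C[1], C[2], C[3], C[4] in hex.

C[0]: T = B, S = E(K, T) = 6; E ⊕ 6 = 8.
C[1]: T = C, S = E(K, T) = B; 4 ⊕ B = F.
C[2]: T = D, S = E(K, T) = F; 0 ⊕ F = F.
C[3]: T = E, S = E(K, T) = 3; E ⊕ 3 = D.
C[4]: T = F, S = E(K, T) = 7; F ⊕ 7 = 8.

C[0] = 8, C[1] = F, C[2] = F, C[3] = D, C[4] = 8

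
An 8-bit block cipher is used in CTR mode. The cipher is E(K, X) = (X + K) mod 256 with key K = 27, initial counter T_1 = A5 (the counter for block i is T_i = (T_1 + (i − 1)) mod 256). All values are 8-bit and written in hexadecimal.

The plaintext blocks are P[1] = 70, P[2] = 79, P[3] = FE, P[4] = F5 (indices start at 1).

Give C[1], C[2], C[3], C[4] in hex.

CTR encryption: S_i = E(K, T_i) where T_i is the counter for block i; C_i = P_i ⊕ S_i.
C[1]: T = A5, S = E(K, T) = CC; 70 ⊕ CC = BC.
C[2]: T = A6, S = E(K, T) = CD; 79 ⊕ CD = B4.
C[3]: T = A7, S = E(K, T) = CE; FE ⊕ CE = 30.
C[4]: T = A8, S = E(K, T) = CF; F5 ⊕ CF = 3A.

C[1] = BC, C[2] = B4, C[3] = 30, C[4] = 3A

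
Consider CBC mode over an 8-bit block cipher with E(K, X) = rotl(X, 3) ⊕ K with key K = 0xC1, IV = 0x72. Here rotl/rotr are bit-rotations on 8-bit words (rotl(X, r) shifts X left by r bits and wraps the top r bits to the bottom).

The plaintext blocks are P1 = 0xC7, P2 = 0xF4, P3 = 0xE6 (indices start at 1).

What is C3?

CBC encryption: C_i = E(K, P_i ⊕ C_{i−1}), with C_{0} = IV.
C1: P1 ⊕ 0x72 = 0xB5; E(K, 0xB5) = 0x6C.
C2: P2 ⊕ 0x6C = 0x98; E(K, 0x98) = 0x05.
C3: P3 ⊕ 0x05 = 0xE3; E(K, 0xE3) = 0xDE.

C3 = 0xDE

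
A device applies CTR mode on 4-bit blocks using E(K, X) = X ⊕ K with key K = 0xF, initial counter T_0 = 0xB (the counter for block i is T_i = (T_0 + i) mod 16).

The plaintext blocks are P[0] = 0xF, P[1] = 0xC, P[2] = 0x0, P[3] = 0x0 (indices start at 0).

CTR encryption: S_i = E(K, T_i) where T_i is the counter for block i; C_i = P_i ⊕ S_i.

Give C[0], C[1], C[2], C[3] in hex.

C[0] = 0xB, C[1] = 0xF, C[2] = 0x2, C[3] = 0x1

C[0]: T = 0xB, S = E(K, T) = 0x4; 0xF ⊕ 0x4 = 0xB.
C[1]: T = 0xC, S = E(K, T) = 0x3; 0xC ⊕ 0x3 = 0xF.
C[2]: T = 0xD, S = E(K, T) = 0x2; 0x0 ⊕ 0x2 = 0x2.
C[3]: T = 0xE, S = E(K, T) = 0x1; 0x0 ⊕ 0x1 = 0x1.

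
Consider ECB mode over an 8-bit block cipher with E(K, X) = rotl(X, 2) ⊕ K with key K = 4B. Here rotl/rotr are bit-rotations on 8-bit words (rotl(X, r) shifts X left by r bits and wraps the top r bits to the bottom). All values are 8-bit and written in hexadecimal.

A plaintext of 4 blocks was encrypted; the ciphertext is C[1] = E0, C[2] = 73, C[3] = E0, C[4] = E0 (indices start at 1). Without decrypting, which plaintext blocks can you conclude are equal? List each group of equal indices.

P[1] = P[3] = P[4]

ECB encrypts each block independently with the same key, so equal ciphertext blocks imply equal plaintext blocks.
C[1] = C[3] = C[4] = E0, so P[1] = P[3] = P[4].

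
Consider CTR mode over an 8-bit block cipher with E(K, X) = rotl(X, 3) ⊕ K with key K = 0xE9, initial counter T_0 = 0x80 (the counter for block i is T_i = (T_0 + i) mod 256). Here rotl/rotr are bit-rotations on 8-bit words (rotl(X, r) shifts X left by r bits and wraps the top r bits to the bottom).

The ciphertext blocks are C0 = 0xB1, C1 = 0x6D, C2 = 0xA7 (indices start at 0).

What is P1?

CTR decryption: S_i = E(K, T_i) where T_i is the counter for block i; P_i = C_i ⊕ S_i.
P1: T = 0x81, S = E(K, T) = 0xE5; 0x6D ⊕ 0xE5 = 0x88.

P1 = 0x88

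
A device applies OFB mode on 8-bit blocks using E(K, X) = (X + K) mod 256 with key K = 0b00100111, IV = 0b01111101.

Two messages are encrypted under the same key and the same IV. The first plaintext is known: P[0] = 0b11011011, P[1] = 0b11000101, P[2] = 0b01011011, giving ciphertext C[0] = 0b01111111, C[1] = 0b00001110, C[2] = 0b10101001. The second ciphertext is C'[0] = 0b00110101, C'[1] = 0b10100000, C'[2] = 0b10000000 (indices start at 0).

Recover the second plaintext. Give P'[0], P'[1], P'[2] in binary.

In OFB with a reused IV, both messages share the same keystream S_i, so C_i ⊕ C'_i = P_i ⊕ P'_i and thus P'_i = P_i ⊕ C_i ⊕ C'_i.
P'[0]: 0b11011011 ⊕ 0b01111111 ⊕ 0b00110101 = 0b10010001.
P'[1]: 0b11000101 ⊕ 0b00001110 ⊕ 0b10100000 = 0b01101011.
P'[2]: 0b01011011 ⊕ 0b10101001 ⊕ 0b10000000 = 0b01110010.

P'[0] = 0b10010001, P'[1] = 0b01101011, P'[2] = 0b01110010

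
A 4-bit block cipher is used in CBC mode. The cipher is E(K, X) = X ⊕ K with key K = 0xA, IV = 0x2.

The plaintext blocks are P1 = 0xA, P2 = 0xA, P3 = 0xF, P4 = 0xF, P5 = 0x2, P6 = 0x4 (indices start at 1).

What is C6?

CBC encryption: C_i = E(K, P_i ⊕ C_{i−1}), with C_{0} = IV.
C1: P1 ⊕ 0x2 = 0x8; E(K, 0x8) = 0x2.
C2: P2 ⊕ 0x2 = 0x8; E(K, 0x8) = 0x2.
C3: P3 ⊕ 0x2 = 0xD; E(K, 0xD) = 0x7.
C4: P4 ⊕ 0x7 = 0x8; E(K, 0x8) = 0x2.
C5: P5 ⊕ 0x2 = 0x0; E(K, 0x0) = 0xA.
C6: P6 ⊕ 0xA = 0xE; E(K, 0xE) = 0x4.

C6 = 0x4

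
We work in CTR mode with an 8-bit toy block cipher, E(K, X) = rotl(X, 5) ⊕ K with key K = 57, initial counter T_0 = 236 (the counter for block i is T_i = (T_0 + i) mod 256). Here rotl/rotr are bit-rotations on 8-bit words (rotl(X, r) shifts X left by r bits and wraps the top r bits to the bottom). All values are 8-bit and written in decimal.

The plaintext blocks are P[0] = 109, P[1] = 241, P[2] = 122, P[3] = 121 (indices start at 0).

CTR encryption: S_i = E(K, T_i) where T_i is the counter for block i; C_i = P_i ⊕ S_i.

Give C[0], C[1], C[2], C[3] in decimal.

C[0] = 201, C[1] = 117, C[2] = 158, C[3] = 189

C[0]: T = 236, S = E(K, T) = 164; 109 ⊕ 164 = 201.
C[1]: T = 237, S = E(K, T) = 132; 241 ⊕ 132 = 117.
C[2]: T = 238, S = E(K, T) = 228; 122 ⊕ 228 = 158.
C[3]: T = 239, S = E(K, T) = 196; 121 ⊕ 196 = 189.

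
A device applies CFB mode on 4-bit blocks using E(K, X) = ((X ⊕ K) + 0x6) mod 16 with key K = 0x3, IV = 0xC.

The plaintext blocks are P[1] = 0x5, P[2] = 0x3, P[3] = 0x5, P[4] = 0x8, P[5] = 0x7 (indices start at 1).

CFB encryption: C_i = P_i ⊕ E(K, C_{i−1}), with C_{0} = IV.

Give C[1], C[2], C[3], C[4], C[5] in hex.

C[1]: E(K, 0xC) = 0x5; 0x5 ⊕ 0x5 = 0x0.
C[2]: E(K, 0x0) = 0x9; 0x3 ⊕ 0x9 = 0xA.
C[3]: E(K, 0xA) = 0xF; 0x5 ⊕ 0xF = 0xA.
C[4]: E(K, 0xA) = 0xF; 0x8 ⊕ 0xF = 0x7.
C[5]: E(K, 0x7) = 0xA; 0x7 ⊕ 0xA = 0xD.

C[1] = 0x0, C[2] = 0xA, C[3] = 0xA, C[4] = 0x7, C[5] = 0xD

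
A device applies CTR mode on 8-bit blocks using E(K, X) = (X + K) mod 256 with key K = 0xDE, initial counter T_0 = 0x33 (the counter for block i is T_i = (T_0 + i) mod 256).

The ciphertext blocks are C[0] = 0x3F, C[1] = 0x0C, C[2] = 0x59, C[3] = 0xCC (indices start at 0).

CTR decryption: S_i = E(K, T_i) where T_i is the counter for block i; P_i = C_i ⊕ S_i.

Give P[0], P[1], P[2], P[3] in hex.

P[0]: T = 0x33, S = E(K, T) = 0x11; 0x3F ⊕ 0x11 = 0x2E.
P[1]: T = 0x34, S = E(K, T) = 0x12; 0x0C ⊕ 0x12 = 0x1E.
P[2]: T = 0x35, S = E(K, T) = 0x13; 0x59 ⊕ 0x13 = 0x4A.
P[3]: T = 0x36, S = E(K, T) = 0x14; 0xCC ⊕ 0x14 = 0xD8.

P[0] = 0x2E, P[1] = 0x1E, P[2] = 0x4A, P[3] = 0xD8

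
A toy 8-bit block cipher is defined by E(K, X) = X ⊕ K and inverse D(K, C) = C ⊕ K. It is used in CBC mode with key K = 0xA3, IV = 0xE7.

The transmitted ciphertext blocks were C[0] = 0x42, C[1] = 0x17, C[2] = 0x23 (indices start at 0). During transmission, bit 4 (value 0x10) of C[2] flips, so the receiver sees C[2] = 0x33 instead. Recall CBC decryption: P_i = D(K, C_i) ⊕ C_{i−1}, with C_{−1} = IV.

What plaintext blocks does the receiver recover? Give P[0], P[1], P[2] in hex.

P[0] = 0x06, P[1] = 0xF6, P[2] = 0x87

Only C[2] changed, to 0x33. In CBC, a change in C_i garbles P_i and flips the same bit in P_{i+1}. Decrypting the received ciphertext:
P[0]: D(K, 0x42) = 0xE1; 0xE1 ⊕ 0xE7 = 0x06.
P[1]: D(K, 0x17) = 0xB4; 0xB4 ⊕ 0x42 = 0xF6.
P[2]: D(K, 0x33) = 0x90; 0x90 ⊕ 0x17 = 0x87.
Blocks that differ from the original plaintext: P[2].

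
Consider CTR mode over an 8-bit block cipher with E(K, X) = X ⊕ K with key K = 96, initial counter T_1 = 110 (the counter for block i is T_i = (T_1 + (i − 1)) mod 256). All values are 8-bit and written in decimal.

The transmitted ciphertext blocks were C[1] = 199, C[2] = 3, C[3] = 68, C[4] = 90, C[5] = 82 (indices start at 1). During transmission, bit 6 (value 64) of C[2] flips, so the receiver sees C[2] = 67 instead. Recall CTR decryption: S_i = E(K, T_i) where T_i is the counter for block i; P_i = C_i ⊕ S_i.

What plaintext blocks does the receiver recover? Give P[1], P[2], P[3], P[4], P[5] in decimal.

Only C[2] changed, to 67. In CTR, a change in C_i flips the same bit in P_i only; the keystream is unaffected. Decrypting the received ciphertext:
P[1]: T = 110, S = E(K, T) = 14; 199 ⊕ 14 = 201.
P[2]: T = 111, S = E(K, T) = 15; 67 ⊕ 15 = 76.
P[3]: T = 112, S = E(K, T) = 16; 68 ⊕ 16 = 84.
P[4]: T = 113, S = E(K, T) = 17; 90 ⊕ 17 = 75.
P[5]: T = 114, S = E(K, T) = 18; 82 ⊕ 18 = 64.
Blocks that differ from the original plaintext: P[2].

P[1] = 201, P[2] = 76, P[3] = 84, P[4] = 75, P[5] = 64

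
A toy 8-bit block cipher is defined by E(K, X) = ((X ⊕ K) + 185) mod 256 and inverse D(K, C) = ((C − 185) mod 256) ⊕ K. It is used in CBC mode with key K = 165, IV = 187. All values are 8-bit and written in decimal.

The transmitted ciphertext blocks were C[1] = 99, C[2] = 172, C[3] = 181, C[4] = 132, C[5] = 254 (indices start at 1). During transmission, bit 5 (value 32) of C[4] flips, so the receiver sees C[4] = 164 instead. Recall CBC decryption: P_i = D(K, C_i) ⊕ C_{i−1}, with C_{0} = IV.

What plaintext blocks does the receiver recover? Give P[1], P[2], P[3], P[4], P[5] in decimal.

Only C[4] changed, to 164. In CBC, a change in C_i garbles P_i and flips the same bit in P_{i+1}. Decrypting the received ciphertext:
P[1]: D(K, 99) = 15; 15 ⊕ 187 = 180.
P[2]: D(K, 172) = 86; 86 ⊕ 99 = 53.
P[3]: D(K, 181) = 89; 89 ⊕ 172 = 245.
P[4]: D(K, 164) = 78; 78 ⊕ 181 = 251.
P[5]: D(K, 254) = 224; 224 ⊕ 164 = 68.
Blocks that differ from the original plaintext: P[4], P[5].

P[1] = 180, P[2] = 53, P[3] = 245, P[4] = 251, P[5] = 68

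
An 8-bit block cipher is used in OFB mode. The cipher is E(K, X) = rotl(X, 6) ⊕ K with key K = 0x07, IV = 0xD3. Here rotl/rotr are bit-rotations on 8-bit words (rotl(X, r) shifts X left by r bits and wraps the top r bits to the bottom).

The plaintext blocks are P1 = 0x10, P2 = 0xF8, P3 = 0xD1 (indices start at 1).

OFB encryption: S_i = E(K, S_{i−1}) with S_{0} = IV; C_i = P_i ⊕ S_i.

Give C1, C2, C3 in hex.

C1 = 0xE3, C2 = 0x03, C3 = 0x28

C1: S = E(K, 0xD3) = 0xF3; 0x10 ⊕ 0xF3 = 0xE3.
C2: S = E(K, 0xF3) = 0xFB; 0xF8 ⊕ 0xFB = 0x03.
C3: S = E(K, 0xFB) = 0xF9; 0xD1 ⊕ 0xF9 = 0x28.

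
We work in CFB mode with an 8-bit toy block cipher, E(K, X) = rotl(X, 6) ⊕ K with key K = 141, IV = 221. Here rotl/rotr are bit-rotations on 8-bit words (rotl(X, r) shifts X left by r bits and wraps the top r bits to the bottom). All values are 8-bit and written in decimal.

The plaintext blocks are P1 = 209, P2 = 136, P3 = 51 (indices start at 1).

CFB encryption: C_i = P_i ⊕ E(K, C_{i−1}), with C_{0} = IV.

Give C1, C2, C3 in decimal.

C1 = 43, C2 = 207, C3 = 77

C1: E(K, 221) = 250; 209 ⊕ 250 = 43.
C2: E(K, 43) = 71; 136 ⊕ 71 = 207.
C3: E(K, 207) = 126; 51 ⊕ 126 = 77.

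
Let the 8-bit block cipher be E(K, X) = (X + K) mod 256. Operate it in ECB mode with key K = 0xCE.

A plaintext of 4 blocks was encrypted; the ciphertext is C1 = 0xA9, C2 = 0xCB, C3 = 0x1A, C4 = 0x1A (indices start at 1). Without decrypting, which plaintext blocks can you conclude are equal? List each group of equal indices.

P3 = P4

ECB encrypts each block independently with the same key, so equal ciphertext blocks imply equal plaintext blocks.
C3 = C4 = 0x1A, so P3 = P4.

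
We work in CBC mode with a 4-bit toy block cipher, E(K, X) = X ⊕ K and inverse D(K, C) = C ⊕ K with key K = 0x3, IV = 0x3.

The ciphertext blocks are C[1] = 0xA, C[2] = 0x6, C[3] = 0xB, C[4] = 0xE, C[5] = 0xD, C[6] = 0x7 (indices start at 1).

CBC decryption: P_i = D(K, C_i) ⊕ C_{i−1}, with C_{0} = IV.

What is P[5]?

P[5] = 0x0

P[5]: D(K, 0xD) = 0xE; 0xE ⊕ 0xE = 0x0.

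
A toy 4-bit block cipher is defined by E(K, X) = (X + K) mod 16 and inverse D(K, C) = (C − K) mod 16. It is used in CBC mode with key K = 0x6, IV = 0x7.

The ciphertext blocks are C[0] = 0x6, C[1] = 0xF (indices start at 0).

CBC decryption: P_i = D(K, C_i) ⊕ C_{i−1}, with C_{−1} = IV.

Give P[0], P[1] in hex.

P[0] = 0x7, P[1] = 0xF

P[0]: D(K, 0x6) = 0x0; 0x0 ⊕ 0x7 = 0x7.
P[1]: D(K, 0xF) = 0x9; 0x9 ⊕ 0x6 = 0xF.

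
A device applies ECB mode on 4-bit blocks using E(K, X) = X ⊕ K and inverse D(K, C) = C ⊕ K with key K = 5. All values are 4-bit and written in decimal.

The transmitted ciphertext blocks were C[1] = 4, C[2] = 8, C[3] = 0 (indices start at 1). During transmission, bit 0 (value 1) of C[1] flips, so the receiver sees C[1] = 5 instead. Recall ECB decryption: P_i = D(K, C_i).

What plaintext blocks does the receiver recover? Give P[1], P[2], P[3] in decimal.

Only C[1] changed, to 5. In ECB, a change in C_i affects only P_i. Decrypting the received ciphertext:
P[1]: D(K, 5) = 0.
P[2]: D(K, 8) = 13.
P[3]: D(K, 0) = 5.
Blocks that differ from the original plaintext: P[1].

P[1] = 0, P[2] = 13, P[3] = 5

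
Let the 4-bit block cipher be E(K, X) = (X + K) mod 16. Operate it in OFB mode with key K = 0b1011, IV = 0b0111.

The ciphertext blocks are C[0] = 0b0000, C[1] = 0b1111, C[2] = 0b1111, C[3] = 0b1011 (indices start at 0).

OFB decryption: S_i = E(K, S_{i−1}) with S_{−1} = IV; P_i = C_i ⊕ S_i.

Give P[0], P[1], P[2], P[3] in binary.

P[0] = 0b0010, P[1] = 0b0010, P[2] = 0b0111, P[3] = 0b1000

P[0]: S = E(K, 0b0111) = 0b0010; 0b0000 ⊕ 0b0010 = 0b0010.
P[1]: S = E(K, 0b0010) = 0b1101; 0b1111 ⊕ 0b1101 = 0b0010.
P[2]: S = E(K, 0b1101) = 0b1000; 0b1111 ⊕ 0b1000 = 0b0111.
P[3]: S = E(K, 0b1000) = 0b0011; 0b1011 ⊕ 0b0011 = 0b1000.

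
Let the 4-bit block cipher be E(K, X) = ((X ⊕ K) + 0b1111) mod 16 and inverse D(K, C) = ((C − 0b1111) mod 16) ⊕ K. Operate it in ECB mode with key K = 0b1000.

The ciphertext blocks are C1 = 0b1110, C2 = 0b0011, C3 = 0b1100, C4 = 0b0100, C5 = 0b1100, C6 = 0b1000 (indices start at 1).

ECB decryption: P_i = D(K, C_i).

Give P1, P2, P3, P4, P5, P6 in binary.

P1 = 0b0111, P2 = 0b1100, P3 = 0b0101, P4 = 0b1101, P5 = 0b0101, P6 = 0b0001

P1: D(K, 0b1110) = 0b0111.
P2: D(K, 0b0011) = 0b1100.
P3: D(K, 0b1100) = 0b0101.
P4: D(K, 0b0100) = 0b1101.
P5: D(K, 0b1100) = 0b0101.
P6: D(K, 0b1000) = 0b0001.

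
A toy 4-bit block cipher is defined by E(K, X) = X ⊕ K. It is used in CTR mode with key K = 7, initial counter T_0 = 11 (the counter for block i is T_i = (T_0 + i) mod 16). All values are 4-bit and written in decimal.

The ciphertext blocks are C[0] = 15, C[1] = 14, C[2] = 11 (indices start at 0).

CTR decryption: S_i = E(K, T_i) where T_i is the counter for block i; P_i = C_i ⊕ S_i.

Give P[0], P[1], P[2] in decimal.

P[0]: T = 11, S = E(K, T) = 12; 15 ⊕ 12 = 3.
P[1]: T = 12, S = E(K, T) = 11; 14 ⊕ 11 = 5.
P[2]: T = 13, S = E(K, T) = 10; 11 ⊕ 10 = 1.

P[0] = 3, P[1] = 5, P[2] = 1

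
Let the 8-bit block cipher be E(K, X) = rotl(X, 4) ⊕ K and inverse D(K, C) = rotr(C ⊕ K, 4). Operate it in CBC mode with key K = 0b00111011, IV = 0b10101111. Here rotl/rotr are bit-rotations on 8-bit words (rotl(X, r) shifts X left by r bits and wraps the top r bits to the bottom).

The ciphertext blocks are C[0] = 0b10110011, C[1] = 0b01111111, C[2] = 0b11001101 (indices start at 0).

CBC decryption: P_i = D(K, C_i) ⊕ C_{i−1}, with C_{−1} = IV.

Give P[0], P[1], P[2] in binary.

P[0]: D(K, 0b10110011) = 0b10001000; 0b10001000 ⊕ 0b10101111 = 0b00100111.
P[1]: D(K, 0b01111111) = 0b01000100; 0b01000100 ⊕ 0b10110011 = 0b11110111.
P[2]: D(K, 0b11001101) = 0b01101111; 0b01101111 ⊕ 0b01111111 = 0b00010000.

P[0] = 0b00100111, P[1] = 0b11110111, P[2] = 0b00010000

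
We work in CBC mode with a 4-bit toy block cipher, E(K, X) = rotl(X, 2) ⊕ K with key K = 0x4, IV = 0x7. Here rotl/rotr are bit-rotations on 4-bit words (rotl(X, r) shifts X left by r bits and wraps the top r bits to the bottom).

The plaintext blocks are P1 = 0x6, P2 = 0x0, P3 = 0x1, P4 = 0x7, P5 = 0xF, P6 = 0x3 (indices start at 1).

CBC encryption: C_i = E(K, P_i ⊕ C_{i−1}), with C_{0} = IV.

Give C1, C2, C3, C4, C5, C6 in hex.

C1: P1 ⊕ 0x7 = 0x1; E(K, 0x1) = 0x0.
C2: P2 ⊕ 0x0 = 0x0; E(K, 0x0) = 0x4.
C3: P3 ⊕ 0x4 = 0x5; E(K, 0x5) = 0x1.
C4: P4 ⊕ 0x1 = 0x6; E(K, 0x6) = 0xD.
C5: P5 ⊕ 0xD = 0x2; E(K, 0x2) = 0xC.
C6: P6 ⊕ 0xC = 0xF; E(K, 0xF) = 0xB.

C1 = 0x0, C2 = 0x4, C3 = 0x1, C4 = 0xD, C5 = 0xC, C6 = 0xB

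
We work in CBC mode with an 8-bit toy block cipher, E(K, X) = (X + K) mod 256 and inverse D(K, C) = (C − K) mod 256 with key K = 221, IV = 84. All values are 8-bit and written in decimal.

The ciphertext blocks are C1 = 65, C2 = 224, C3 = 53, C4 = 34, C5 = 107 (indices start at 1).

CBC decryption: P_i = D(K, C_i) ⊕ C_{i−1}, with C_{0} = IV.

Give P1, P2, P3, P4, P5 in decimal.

P1 = 48, P2 = 66, P3 = 184, P4 = 112, P5 = 172

P1: D(K, 65) = 100; 100 ⊕ 84 = 48.
P2: D(K, 224) = 3; 3 ⊕ 65 = 66.
P3: D(K, 53) = 88; 88 ⊕ 224 = 184.
P4: D(K, 34) = 69; 69 ⊕ 53 = 112.
P5: D(K, 107) = 142; 142 ⊕ 34 = 172.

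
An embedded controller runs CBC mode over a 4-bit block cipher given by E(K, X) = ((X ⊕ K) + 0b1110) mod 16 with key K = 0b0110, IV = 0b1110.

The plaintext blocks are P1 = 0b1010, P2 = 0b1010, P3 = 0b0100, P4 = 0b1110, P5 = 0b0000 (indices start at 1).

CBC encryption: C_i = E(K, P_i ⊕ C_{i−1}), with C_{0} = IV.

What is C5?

C5 = 0b1000

C1: P1 ⊕ 0b1110 = 0b0100; E(K, 0b0100) = 0b0000.
C2: P2 ⊕ 0b0000 = 0b1010; E(K, 0b1010) = 0b1010.
C3: P3 ⊕ 0b1010 = 0b1110; E(K, 0b1110) = 0b0110.
C4: P4 ⊕ 0b0110 = 0b1000; E(K, 0b1000) = 0b1100.
C5: P5 ⊕ 0b1100 = 0b1100; E(K, 0b1100) = 0b1000.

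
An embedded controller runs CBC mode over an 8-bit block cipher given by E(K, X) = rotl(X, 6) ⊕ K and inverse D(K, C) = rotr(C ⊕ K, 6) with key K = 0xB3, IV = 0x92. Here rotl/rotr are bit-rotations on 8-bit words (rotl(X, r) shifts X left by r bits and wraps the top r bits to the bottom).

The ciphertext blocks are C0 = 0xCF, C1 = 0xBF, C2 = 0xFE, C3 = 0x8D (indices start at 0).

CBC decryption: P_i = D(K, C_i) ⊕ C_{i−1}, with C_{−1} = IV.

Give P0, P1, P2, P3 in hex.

P0 = 0x63, P1 = 0xFF, P2 = 0x8A, P3 = 0x06

P0: D(K, 0xCF) = 0xF1; 0xF1 ⊕ 0x92 = 0x63.
P1: D(K, 0xBF) = 0x30; 0x30 ⊕ 0xCF = 0xFF.
P2: D(K, 0xFE) = 0x35; 0x35 ⊕ 0xBF = 0x8A.
P3: D(K, 0x8D) = 0xF8; 0xF8 ⊕ 0xFE = 0x06.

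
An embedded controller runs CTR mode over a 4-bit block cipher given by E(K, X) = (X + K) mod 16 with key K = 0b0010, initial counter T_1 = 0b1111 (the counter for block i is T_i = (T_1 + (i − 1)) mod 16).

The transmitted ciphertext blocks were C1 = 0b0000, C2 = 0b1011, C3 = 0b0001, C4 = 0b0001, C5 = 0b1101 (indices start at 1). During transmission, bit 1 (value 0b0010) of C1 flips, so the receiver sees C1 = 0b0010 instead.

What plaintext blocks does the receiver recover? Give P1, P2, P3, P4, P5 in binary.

P1 = 0b0011, P2 = 0b1001, P3 = 0b0010, P4 = 0b0101, P5 = 0b1000

CTR decryption: S_i = E(K, T_i) where T_i is the counter for block i; P_i = C_i ⊕ S_i.
Only C1 changed, to 0b0010. In CTR, a change in C_i flips the same bit in P_i only; the keystream is unaffected. Decrypting the received ciphertext:
P1: T = 0b1111, S = E(K, T) = 0b0001; 0b0010 ⊕ 0b0001 = 0b0011.
P2: T = 0b0000, S = E(K, T) = 0b0010; 0b1011 ⊕ 0b0010 = 0b1001.
P3: T = 0b0001, S = E(K, T) = 0b0011; 0b0001 ⊕ 0b0011 = 0b0010.
P4: T = 0b0010, S = E(K, T) = 0b0100; 0b0001 ⊕ 0b0100 = 0b0101.
P5: T = 0b0011, S = E(K, T) = 0b0101; 0b1101 ⊕ 0b0101 = 0b1000.
Blocks that differ from the original plaintext: P1.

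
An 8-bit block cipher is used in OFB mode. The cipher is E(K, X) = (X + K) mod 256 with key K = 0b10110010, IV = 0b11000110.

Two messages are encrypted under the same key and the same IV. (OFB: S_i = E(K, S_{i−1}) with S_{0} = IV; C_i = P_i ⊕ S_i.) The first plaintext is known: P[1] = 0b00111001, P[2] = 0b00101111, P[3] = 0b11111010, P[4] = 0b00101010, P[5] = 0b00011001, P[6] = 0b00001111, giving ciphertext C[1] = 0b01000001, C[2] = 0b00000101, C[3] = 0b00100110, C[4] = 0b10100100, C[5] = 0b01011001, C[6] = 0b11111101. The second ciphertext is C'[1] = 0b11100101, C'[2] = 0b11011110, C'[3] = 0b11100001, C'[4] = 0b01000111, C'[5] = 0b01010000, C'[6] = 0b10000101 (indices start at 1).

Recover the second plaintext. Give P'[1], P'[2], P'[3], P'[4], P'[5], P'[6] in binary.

In OFB with a reused IV, both messages share the same keystream S_i, so C_i ⊕ C'_i = P_i ⊕ P'_i and thus P'_i = P_i ⊕ C_i ⊕ C'_i.
P'[1]: 0b00111001 ⊕ 0b01000001 ⊕ 0b11100101 = 0b10011101.
P'[2]: 0b00101111 ⊕ 0b00000101 ⊕ 0b11011110 = 0b11110100.
P'[3]: 0b11111010 ⊕ 0b00100110 ⊕ 0b11100001 = 0b00111101.
P'[4]: 0b00101010 ⊕ 0b10100100 ⊕ 0b01000111 = 0b11001001.
P'[5]: 0b00011001 ⊕ 0b01011001 ⊕ 0b01010000 = 0b00010000.
P'[6]: 0b00001111 ⊕ 0b11111101 ⊕ 0b10000101 = 0b01110111.

P'[1] = 0b10011101, P'[2] = 0b11110100, P'[3] = 0b00111101, P'[4] = 0b11001001, P'[5] = 0b00010000, P'[6] = 0b01110111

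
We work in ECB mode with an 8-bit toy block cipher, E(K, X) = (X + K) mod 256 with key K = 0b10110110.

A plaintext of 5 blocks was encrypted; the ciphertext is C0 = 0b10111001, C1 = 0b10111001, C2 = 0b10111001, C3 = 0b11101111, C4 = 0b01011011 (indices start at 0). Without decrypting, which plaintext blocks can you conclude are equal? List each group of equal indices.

P0 = P1 = P2

ECB encrypts each block independently with the same key, so equal ciphertext blocks imply equal plaintext blocks.
C0 = C1 = C2 = 0b10111001, so P0 = P1 = P2.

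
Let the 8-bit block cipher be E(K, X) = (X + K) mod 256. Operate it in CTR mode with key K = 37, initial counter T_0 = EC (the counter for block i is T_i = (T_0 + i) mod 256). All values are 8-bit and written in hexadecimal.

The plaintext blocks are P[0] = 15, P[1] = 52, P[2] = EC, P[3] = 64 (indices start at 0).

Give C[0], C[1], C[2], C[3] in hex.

CTR encryption: S_i = E(K, T_i) where T_i is the counter for block i; C_i = P_i ⊕ S_i.
C[0]: T = EC, S = E(K, T) = 23; 15 ⊕ 23 = 36.
C[1]: T = ED, S = E(K, T) = 24; 52 ⊕ 24 = 76.
C[2]: T = EE, S = E(K, T) = 25; EC ⊕ 25 = C9.
C[3]: T = EF, S = E(K, T) = 26; 64 ⊕ 26 = 42.

C[0] = 36, C[1] = 76, C[2] = C9, C[3] = 42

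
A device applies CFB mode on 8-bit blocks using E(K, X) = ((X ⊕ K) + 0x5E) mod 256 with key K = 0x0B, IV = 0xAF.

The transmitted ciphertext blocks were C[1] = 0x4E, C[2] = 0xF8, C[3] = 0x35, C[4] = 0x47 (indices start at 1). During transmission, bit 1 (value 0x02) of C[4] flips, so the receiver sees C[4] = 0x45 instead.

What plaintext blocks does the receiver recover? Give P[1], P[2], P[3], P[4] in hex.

CFB decryption: P_i = C_i ⊕ E(K, C_{i−1}), with C_{0} = IV.
Only C[4] changed, to 0x45. In CFB, a change in C_i flips the same bit in P_i and garbles P_{i+1}. Decrypting the received ciphertext:
P[1]: E(K, 0xAF) = 0x02; 0x4E ⊕ 0x02 = 0x4C.
P[2]: E(K, 0x4E) = 0xA3; 0xF8 ⊕ 0xA3 = 0x5B.
P[3]: E(K, 0xF8) = 0x51; 0x35 ⊕ 0x51 = 0x64.
P[4]: E(K, 0x35) = 0x9C; 0x45 ⊕ 0x9C = 0xD9.
Blocks that differ from the original plaintext: P[4].

P[1] = 0x4C, P[2] = 0x5B, P[3] = 0x64, P[4] = 0xD9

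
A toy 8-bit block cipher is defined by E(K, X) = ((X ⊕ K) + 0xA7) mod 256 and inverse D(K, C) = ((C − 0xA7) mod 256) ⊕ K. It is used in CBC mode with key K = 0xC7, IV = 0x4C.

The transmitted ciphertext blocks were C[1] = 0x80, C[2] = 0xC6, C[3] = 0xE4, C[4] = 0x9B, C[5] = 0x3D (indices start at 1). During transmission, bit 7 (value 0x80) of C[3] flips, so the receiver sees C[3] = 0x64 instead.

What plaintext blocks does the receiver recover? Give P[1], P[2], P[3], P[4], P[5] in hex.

P[1] = 0x52, P[2] = 0x58, P[3] = 0xBC, P[4] = 0x57, P[5] = 0xCA

CBC decryption: P_i = D(K, C_i) ⊕ C_{i−1}, with C_{0} = IV.
Only C[3] changed, to 0x64. In CBC, a change in C_i garbles P_i and flips the same bit in P_{i+1}. Decrypting the received ciphertext:
P[1]: D(K, 0x80) = 0x1E; 0x1E ⊕ 0x4C = 0x52.
P[2]: D(K, 0xC6) = 0xD8; 0xD8 ⊕ 0x80 = 0x58.
P[3]: D(K, 0x64) = 0x7A; 0x7A ⊕ 0xC6 = 0xBC.
P[4]: D(K, 0x9B) = 0x33; 0x33 ⊕ 0x64 = 0x57.
P[5]: D(K, 0x3D) = 0x51; 0x51 ⊕ 0x9B = 0xCA.
Blocks that differ from the original plaintext: P[3], P[4].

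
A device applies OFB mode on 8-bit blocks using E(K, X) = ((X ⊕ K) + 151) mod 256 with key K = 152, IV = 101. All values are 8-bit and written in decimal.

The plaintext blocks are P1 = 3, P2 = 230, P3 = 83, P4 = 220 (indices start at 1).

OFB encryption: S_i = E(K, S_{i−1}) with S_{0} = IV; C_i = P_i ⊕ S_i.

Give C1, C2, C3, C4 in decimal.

C1 = 151, C2 = 69, C3 = 129, C4 = 61

C1: S = E(K, 101) = 148; 3 ⊕ 148 = 151.
C2: S = E(K, 148) = 163; 230 ⊕ 163 = 69.
C3: S = E(K, 163) = 210; 83 ⊕ 210 = 129.
C4: S = E(K, 210) = 225; 220 ⊕ 225 = 61.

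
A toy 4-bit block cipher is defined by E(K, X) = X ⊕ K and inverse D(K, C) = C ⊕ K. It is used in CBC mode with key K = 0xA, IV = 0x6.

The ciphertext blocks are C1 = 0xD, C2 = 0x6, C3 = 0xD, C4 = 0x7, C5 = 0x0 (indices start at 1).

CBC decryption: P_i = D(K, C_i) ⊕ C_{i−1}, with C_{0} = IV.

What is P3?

P3 = 0x1

P3: D(K, 0xD) = 0x7; 0x7 ⊕ 0x6 = 0x1.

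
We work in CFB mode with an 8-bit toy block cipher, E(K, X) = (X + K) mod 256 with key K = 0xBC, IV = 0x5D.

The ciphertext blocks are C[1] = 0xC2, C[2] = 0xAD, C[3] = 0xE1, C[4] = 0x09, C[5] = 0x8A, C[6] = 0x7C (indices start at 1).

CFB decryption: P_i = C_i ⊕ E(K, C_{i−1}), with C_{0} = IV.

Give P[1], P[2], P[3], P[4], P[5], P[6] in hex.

P[1]: E(K, 0x5D) = 0x19; 0xC2 ⊕ 0x19 = 0xDB.
P[2]: E(K, 0xC2) = 0x7E; 0xAD ⊕ 0x7E = 0xD3.
P[3]: E(K, 0xAD) = 0x69; 0xE1 ⊕ 0x69 = 0x88.
P[4]: E(K, 0xE1) = 0x9D; 0x09 ⊕ 0x9D = 0x94.
P[5]: E(K, 0x09) = 0xC5; 0x8A ⊕ 0xC5 = 0x4F.
P[6]: E(K, 0x8A) = 0x46; 0x7C ⊕ 0x46 = 0x3A.

P[1] = 0xDB, P[2] = 0xD3, P[3] = 0x88, P[4] = 0x94, P[5] = 0x4F, P[6] = 0x3A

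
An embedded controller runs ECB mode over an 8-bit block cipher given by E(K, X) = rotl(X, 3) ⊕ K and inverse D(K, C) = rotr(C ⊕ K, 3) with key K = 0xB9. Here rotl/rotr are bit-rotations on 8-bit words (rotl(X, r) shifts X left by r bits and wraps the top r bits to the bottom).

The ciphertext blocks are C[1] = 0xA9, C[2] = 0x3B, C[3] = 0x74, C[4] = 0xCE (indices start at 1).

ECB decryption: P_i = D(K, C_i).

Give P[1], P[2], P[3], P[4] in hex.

P[1] = 0x02, P[2] = 0x50, P[3] = 0xB9, P[4] = 0xEE

P[1]: D(K, 0xA9) = 0x02.
P[2]: D(K, 0x3B) = 0x50.
P[3]: D(K, 0x74) = 0xB9.
P[4]: D(K, 0xCE) = 0xEE.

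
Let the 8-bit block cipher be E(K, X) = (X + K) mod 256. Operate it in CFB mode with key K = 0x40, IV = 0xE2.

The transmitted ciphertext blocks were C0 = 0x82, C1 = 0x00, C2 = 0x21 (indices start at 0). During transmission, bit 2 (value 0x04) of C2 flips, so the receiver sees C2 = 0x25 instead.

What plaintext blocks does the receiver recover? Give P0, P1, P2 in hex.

CFB decryption: P_i = C_i ⊕ E(K, C_{i−1}), with C_{−1} = IV.
Only C2 changed, to 0x25. In CFB, a change in C_i flips the same bit in P_i and garbles P_{i+1}. Decrypting the received ciphertext:
P0: E(K, 0xE2) = 0x22; 0x82 ⊕ 0x22 = 0xA0.
P1: E(K, 0x82) = 0xC2; 0x00 ⊕ 0xC2 = 0xC2.
P2: E(K, 0x00) = 0x40; 0x25 ⊕ 0x40 = 0x65.
Blocks that differ from the original plaintext: P2.

P0 = 0xA0, P1 = 0xC2, P2 = 0x65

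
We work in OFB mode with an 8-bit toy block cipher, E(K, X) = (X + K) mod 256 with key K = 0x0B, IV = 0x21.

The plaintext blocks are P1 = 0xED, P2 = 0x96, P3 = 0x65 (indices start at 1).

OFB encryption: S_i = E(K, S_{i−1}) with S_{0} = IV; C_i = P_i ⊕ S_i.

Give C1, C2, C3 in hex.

C1: S = E(K, 0x21) = 0x2C; 0xED ⊕ 0x2C = 0xC1.
C2: S = E(K, 0x2C) = 0x37; 0x96 ⊕ 0x37 = 0xA1.
C3: S = E(K, 0x37) = 0x42; 0x65 ⊕ 0x42 = 0x27.

C1 = 0xC1, C2 = 0xA1, C3 = 0x27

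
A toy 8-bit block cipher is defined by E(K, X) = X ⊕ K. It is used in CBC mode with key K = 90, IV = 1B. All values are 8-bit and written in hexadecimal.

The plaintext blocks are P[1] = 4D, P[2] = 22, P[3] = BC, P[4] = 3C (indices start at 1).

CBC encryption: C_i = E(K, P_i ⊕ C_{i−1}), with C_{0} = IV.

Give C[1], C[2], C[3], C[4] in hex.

C[1]: P[1] ⊕ 1B = 56; E(K, 56) = C6.
C[2]: P[2] ⊕ C6 = E4; E(K, E4) = 74.
C[3]: P[3] ⊕ 74 = C8; E(K, C8) = 58.
C[4]: P[4] ⊕ 58 = 64; E(K, 64) = F4.

C[1] = C6, C[2] = 74, C[3] = 58, C[4] = F4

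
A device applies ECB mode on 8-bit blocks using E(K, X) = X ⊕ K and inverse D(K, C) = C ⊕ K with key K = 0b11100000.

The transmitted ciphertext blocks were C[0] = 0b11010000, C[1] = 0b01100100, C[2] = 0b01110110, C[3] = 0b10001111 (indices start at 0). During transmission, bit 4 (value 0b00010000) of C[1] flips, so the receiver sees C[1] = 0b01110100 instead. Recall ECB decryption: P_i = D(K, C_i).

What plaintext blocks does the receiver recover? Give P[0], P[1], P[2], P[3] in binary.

Only C[1] changed, to 0b01110100. In ECB, a change in C_i affects only P_i. Decrypting the received ciphertext:
P[0]: D(K, 0b11010000) = 0b00110000.
P[1]: D(K, 0b01110100) = 0b10010100.
P[2]: D(K, 0b01110110) = 0b10010110.
P[3]: D(K, 0b10001111) = 0b01101111.
Blocks that differ from the original plaintext: P[1].

P[0] = 0b00110000, P[1] = 0b10010100, P[2] = 0b10010110, P[3] = 0b01101111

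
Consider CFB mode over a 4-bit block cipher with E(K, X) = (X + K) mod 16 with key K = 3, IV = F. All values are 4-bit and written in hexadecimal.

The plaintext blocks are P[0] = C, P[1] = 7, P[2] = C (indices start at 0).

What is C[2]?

C[2] = 5

CFB encryption: C_i = P_i ⊕ E(K, C_{i−1}), with C_{−1} = IV.
C[0]: E(K, F) = 2; C ⊕ 2 = E.
C[1]: E(K, E) = 1; 7 ⊕ 1 = 6.
C[2]: E(K, 6) = 9; C ⊕ 9 = 5.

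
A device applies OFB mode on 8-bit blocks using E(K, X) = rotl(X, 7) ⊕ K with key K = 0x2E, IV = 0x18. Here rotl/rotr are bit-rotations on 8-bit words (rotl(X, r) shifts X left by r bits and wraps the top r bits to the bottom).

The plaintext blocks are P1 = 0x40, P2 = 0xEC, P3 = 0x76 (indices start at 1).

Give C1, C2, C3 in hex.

OFB encryption: S_i = E(K, S_{i−1}) with S_{0} = IV; C_i = P_i ⊕ S_i.
C1: S = E(K, 0x18) = 0x22; 0x40 ⊕ 0x22 = 0x62.
C2: S = E(K, 0x22) = 0x3F; 0xEC ⊕ 0x3F = 0xD3.
C3: S = E(K, 0x3F) = 0xB1; 0x76 ⊕ 0xB1 = 0xC7.

C1 = 0x62, C2 = 0xD3, C3 = 0xC7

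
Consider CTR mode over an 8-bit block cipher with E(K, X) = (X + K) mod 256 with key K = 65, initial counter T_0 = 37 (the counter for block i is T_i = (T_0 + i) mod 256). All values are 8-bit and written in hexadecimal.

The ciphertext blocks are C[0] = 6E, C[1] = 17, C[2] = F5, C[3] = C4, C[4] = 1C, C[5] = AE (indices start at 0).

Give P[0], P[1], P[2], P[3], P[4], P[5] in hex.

CTR decryption: S_i = E(K, T_i) where T_i is the counter for block i; P_i = C_i ⊕ S_i.
P[0]: T = 37, S = E(K, T) = 9C; 6E ⊕ 9C = F2.
P[1]: T = 38, S = E(K, T) = 9D; 17 ⊕ 9D = 8A.
P[2]: T = 39, S = E(K, T) = 9E; F5 ⊕ 9E = 6B.
P[3]: T = 3A, S = E(K, T) = 9F; C4 ⊕ 9F = 5B.
P[4]: T = 3B, S = E(K, T) = A0; 1C ⊕ A0 = BC.
P[5]: T = 3C, S = E(K, T) = A1; AE ⊕ A1 = 0F.

P[0] = F2, P[1] = 8A, P[2] = 6B, P[3] = 5B, P[4] = BC, P[5] = 0F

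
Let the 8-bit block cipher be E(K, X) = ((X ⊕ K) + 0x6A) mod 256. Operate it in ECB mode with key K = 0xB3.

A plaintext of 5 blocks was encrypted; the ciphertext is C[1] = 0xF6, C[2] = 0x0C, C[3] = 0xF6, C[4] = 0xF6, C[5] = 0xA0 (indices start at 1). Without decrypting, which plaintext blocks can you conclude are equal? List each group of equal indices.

P[1] = P[3] = P[4]

ECB encrypts each block independently with the same key, so equal ciphertext blocks imply equal plaintext blocks.
C[1] = C[3] = C[4] = 0xF6, so P[1] = P[3] = P[4].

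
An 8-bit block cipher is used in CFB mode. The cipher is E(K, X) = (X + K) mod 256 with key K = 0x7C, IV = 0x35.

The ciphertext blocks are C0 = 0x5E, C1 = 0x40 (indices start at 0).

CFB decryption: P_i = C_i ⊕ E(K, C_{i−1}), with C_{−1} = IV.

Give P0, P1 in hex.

P0 = 0xEF, P1 = 0x9A

P0: E(K, 0x35) = 0xB1; 0x5E ⊕ 0xB1 = 0xEF.
P1: E(K, 0x5E) = 0xDA; 0x40 ⊕ 0xDA = 0x9A.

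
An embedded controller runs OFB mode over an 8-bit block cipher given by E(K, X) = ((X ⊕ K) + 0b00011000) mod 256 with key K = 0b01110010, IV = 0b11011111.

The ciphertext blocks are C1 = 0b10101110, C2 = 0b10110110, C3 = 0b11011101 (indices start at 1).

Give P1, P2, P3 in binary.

P1 = 0b01101011, P2 = 0b01111001, P3 = 0b00001000

OFB decryption: S_i = E(K, S_{i−1}) with S_{0} = IV; P_i = C_i ⊕ S_i.
P1: S = E(K, 0b11011111) = 0b11000101; 0b10101110 ⊕ 0b11000101 = 0b01101011.
P2: S = E(K, 0b11000101) = 0b11001111; 0b10110110 ⊕ 0b11001111 = 0b01111001.
P3: S = E(K, 0b11001111) = 0b11010101; 0b11011101 ⊕ 0b11010101 = 0b00001000.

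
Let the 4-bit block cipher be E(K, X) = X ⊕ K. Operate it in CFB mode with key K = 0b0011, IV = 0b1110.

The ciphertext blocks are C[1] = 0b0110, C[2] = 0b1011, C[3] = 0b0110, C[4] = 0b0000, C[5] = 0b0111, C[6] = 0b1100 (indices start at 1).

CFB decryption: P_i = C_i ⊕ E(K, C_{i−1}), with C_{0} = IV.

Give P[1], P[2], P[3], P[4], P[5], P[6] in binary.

P[1]: E(K, 0b1110) = 0b1101; 0b0110 ⊕ 0b1101 = 0b1011.
P[2]: E(K, 0b0110) = 0b0101; 0b1011 ⊕ 0b0101 = 0b1110.
P[3]: E(K, 0b1011) = 0b1000; 0b0110 ⊕ 0b1000 = 0b1110.
P[4]: E(K, 0b0110) = 0b0101; 0b0000 ⊕ 0b0101 = 0b0101.
P[5]: E(K, 0b0000) = 0b0011; 0b0111 ⊕ 0b0011 = 0b0100.
P[6]: E(K, 0b0111) = 0b0100; 0b1100 ⊕ 0b0100 = 0b1000.

P[1] = 0b1011, P[2] = 0b1110, P[3] = 0b1110, P[4] = 0b0101, P[5] = 0b0100, P[6] = 0b1000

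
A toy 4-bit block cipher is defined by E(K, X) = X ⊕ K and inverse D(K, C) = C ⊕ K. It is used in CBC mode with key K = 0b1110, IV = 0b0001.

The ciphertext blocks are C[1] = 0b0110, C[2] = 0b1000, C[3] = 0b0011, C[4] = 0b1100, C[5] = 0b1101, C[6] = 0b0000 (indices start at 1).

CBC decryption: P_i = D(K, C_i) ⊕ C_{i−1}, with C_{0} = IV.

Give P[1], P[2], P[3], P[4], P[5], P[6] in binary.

P[1]: D(K, 0b0110) = 0b1000; 0b1000 ⊕ 0b0001 = 0b1001.
P[2]: D(K, 0b1000) = 0b0110; 0b0110 ⊕ 0b0110 = 0b0000.
P[3]: D(K, 0b0011) = 0b1101; 0b1101 ⊕ 0b1000 = 0b0101.
P[4]: D(K, 0b1100) = 0b0010; 0b0010 ⊕ 0b0011 = 0b0001.
P[5]: D(K, 0b1101) = 0b0011; 0b0011 ⊕ 0b1100 = 0b1111.
P[6]: D(K, 0b0000) = 0b1110; 0b1110 ⊕ 0b1101 = 0b0011.

P[1] = 0b1001, P[2] = 0b0000, P[3] = 0b0101, P[4] = 0b0001, P[5] = 0b1111, P[6] = 0b0011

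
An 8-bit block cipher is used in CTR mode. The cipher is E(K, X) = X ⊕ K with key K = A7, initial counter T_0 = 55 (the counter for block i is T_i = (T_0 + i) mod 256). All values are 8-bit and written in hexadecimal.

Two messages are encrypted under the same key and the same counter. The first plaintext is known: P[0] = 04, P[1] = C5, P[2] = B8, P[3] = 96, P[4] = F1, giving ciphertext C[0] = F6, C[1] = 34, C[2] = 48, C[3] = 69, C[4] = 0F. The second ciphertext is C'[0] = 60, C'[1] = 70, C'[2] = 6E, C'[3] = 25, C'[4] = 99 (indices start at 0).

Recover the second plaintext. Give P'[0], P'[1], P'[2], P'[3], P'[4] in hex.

In CTR with a reused counter, both messages share the same keystream S_i, so C_i ⊕ C'_i = P_i ⊕ P'_i and thus P'_i = P_i ⊕ C_i ⊕ C'_i.
P'[0]: 04 ⊕ F6 ⊕ 60 = 92.
P'[1]: C5 ⊕ 34 ⊕ 70 = 81.
P'[2]: B8 ⊕ 48 ⊕ 6E = 9E.
P'[3]: 96 ⊕ 69 ⊕ 25 = DA.
P'[4]: F1 ⊕ 0F ⊕ 99 = 67.

P'[0] = 92, P'[1] = 81, P'[2] = 9E, P'[3] = DA, P'[4] = 67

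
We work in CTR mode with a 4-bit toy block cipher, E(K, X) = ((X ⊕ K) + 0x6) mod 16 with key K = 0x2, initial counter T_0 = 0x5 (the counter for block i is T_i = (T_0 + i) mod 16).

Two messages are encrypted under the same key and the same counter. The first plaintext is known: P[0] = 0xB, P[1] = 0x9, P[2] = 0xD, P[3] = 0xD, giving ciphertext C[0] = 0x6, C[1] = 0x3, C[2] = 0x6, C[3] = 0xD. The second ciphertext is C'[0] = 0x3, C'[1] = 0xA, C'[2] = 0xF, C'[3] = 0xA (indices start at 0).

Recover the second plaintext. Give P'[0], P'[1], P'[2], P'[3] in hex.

In CTR with a reused counter, both messages share the same keystream S_i, so C_i ⊕ C'_i = P_i ⊕ P'_i and thus P'_i = P_i ⊕ C_i ⊕ C'_i.
P'[0]: 0xB ⊕ 0x6 ⊕ 0x3 = 0xE.
P'[1]: 0x9 ⊕ 0x3 ⊕ 0xA = 0x0.
P'[2]: 0xD ⊕ 0x6 ⊕ 0xF = 0x4.
P'[3]: 0xD ⊕ 0xD ⊕ 0xA = 0xA.

P'[0] = 0xE, P'[1] = 0x0, P'[2] = 0x4, P'[3] = 0xA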